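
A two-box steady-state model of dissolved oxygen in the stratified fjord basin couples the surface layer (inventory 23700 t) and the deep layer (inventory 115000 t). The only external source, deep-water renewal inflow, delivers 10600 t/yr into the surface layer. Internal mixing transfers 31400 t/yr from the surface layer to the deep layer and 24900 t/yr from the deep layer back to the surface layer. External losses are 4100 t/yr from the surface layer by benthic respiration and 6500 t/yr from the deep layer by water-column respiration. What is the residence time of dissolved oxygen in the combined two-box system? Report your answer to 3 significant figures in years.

For the system as a whole, the A↔B exchange is internal and contributes nothing to the throughput; only the external sinks remove mass.
M_total = 23700 + 115000 = 138700 t.
ΣF_external_out = 4100 + 6500 = 10600 t/yr.
τ = M_total / ΣF_ext = 138700 / 10600 = 13.08 yr.

13.1 yr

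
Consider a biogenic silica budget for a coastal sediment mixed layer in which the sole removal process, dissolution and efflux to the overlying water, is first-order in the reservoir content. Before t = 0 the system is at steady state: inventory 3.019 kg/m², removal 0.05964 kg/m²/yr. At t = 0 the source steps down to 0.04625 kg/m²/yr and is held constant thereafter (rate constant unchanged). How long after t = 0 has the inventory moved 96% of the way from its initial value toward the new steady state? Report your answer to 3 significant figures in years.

τ = M₀/F₀ = 3.019/0.05964 = 50.62 yr.
The remaining gap fraction is e^(−t/τ); 96% covered ⇒ e^(−t/τ) = 0.0400.
t = −τ ln(0.0400) = 50.62 × 3.219 = 162.9 yr.

163 yr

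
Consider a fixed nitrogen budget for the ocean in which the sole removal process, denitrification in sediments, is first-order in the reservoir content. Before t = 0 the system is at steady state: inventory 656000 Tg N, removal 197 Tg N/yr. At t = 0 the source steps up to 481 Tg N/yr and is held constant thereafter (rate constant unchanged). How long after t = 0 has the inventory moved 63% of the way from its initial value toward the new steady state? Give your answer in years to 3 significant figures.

τ = M₀/F₀ = 656000/197 = 3330 yr.
The remaining gap fraction is e^(−t/τ); 63% covered ⇒ e^(−t/τ) = 0.370.
t = −τ ln(0.370) = 3330 × 0.9943 = 3311 yr.

3310 yr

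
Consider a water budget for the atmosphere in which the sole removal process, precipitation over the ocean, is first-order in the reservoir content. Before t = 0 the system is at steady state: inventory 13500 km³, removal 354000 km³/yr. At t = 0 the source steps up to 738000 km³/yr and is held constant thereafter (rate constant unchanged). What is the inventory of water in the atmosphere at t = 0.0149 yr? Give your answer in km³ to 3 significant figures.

Residence time τ = M₀/F₀ = 0.03814 yr. The eventual steady state is M_∞ = M₀·(F₁/F₀) = 13500 × 738000/354000 = 28144 km³.
The anomaly ΔM(t) = M(t) − M_∞ decays as ΔM₀·e^(−t/τ) with ΔM₀ = 13500 − 28144 = −14640 km³.
At t = 0.0149 yr, e^(−t/τ) = e^(−0.3907) = 0.6766, so ΔM = −9908 km³ and M = 28144 − 9908 = 18236 km³.

18200 km³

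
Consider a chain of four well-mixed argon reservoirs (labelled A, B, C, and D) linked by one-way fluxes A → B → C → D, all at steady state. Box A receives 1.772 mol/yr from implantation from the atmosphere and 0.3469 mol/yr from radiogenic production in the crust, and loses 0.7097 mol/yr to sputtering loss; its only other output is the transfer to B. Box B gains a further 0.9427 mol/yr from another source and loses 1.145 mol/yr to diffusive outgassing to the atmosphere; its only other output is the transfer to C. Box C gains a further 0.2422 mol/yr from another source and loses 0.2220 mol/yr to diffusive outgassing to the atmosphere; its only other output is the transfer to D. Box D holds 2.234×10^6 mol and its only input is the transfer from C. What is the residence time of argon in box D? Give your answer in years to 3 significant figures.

1.82×10^6 yr

Box A: F(A→B) = (1.772 + 0.3469) − 0.7097 = 1.4092 mol/yr.
Box B: F(B→C) = (1.4092 + 0.9427) − 1.145 = 1.2069 mol/yr.
Box C: F(C→D) = (1.2069 + 0.2422) − 0.2220 = 1.2271 mol/yr.
Box D throughput = its input = 1.2271 mol/yr; τ = 2.234×10^6 / 1.2271 = 1.821×10^6 yr.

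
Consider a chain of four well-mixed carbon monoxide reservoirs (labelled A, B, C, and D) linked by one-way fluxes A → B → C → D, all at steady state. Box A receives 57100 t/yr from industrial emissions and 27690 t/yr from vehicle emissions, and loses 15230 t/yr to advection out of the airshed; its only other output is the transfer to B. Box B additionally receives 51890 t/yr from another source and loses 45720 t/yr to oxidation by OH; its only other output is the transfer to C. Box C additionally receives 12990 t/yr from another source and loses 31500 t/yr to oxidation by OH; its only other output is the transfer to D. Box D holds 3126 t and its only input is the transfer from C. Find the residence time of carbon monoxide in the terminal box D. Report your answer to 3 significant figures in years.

0.0546 yr

Box A: F(A→B) = (57100 + 27690) − 15230 = 69560 t/yr.
Box B: F(B→C) = (69560 + 51890) − 45720 = 75730 t/yr.
Box C: F(C→D) = (75730 + 12990) − 31500 = 57220 t/yr.
Box D throughput = its input = 57220 t/yr; τ = 3126 / 57220 = 0.05463 yr.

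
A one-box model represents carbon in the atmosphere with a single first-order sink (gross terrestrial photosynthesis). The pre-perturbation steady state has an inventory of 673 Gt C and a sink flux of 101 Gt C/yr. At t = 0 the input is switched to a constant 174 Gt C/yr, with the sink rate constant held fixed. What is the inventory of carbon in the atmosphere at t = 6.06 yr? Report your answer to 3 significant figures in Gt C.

964 Gt C

The sink rate constant is k = F₀/M₀ = 101/673 = 0.1501 yr⁻¹.
Solving dM/dt = F₁ − kM with M(0) = M₀ gives M(t) = F₁/k + (M₀ − F₁/k)·e^(−kt).
F₁/k = 174/0.1501 = 1159.4 Gt C; kt = 0.1501 × 6.06 = 0.9095, e^(−kt) = 0.4027.
M(6.06) = 1159.4 + (673 − 1159.4) × 0.4027 = 1159.4 − 195.9 = 963.52 Gt C.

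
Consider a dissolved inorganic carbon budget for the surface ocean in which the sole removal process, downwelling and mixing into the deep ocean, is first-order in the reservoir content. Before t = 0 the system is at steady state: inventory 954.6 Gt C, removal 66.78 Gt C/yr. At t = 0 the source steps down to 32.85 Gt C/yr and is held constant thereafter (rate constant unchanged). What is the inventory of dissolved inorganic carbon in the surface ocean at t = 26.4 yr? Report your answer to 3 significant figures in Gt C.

546 Gt C

Residence time τ = M₀/F₀ = 14.29 yr. The eventual steady state is M_∞ = M₀·(F₁/F₀) = 954.6 × 32.85/66.78 = 469.58 Gt C.
The anomaly ΔM(t) = M(t) − M_∞ decays as ΔM₀·e^(−t/τ) with ΔM₀ = 954.6 − 469.58 = 485.0 Gt C.
At t = 26.4 yr, e^(−t/τ) = e^(−1.847) = 0.1577, so ΔM = 76.50 Gt C and M = 469.58 + 76.50 = 546.09 Gt C.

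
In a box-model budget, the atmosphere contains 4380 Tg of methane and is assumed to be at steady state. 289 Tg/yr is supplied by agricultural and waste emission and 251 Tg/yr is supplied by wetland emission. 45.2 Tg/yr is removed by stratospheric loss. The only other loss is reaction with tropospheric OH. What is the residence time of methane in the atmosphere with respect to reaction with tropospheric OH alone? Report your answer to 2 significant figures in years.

8.9 yr

At steady state ΣF_in = ΣF_out.
ΣF_in = 289 + 251 = 540.00 Tg/yr.
Reaction with tropospheric OH flux = ΣF_in − (45.2) = 540.00 − 45.20 = 494.8 Tg/yr.
τ = M / F = 4380 / 494.8 = 8.852 yr.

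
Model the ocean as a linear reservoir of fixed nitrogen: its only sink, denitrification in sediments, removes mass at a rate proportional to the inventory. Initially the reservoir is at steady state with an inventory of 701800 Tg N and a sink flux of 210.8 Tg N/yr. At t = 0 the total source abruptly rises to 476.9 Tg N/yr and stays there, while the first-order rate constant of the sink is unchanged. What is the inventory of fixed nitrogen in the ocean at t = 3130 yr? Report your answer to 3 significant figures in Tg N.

Residence time τ = M₀/F₀ = 3329 yr. The eventual steady state is M_∞ = M₀·(F₁/F₀) = 701800 × 476.9/210.8 = 1.5877×10^6 Tg N.
The anomaly ΔM(t) = M(t) − M_∞ decays as ΔM₀·e^(−t/τ) with ΔM₀ = 701800 − 1.5877×10^6 = −885900 Tg N.
At t = 3130 yr, e^(−t/τ) = e^(−0.9402) = 0.3906, so ΔM = −346000 Tg N and M = 1.5877×10^6 − 346000 = 1.2417×10^6 Tg N.

1.24×10^6 Tg N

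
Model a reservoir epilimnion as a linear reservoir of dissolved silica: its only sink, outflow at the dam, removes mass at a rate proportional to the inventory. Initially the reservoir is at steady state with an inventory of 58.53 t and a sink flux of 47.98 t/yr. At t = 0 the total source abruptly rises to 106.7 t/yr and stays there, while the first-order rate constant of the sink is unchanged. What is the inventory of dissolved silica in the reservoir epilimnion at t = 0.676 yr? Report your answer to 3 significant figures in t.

The sink rate constant is k = F₀/M₀ = 47.98/58.53 = 0.8198 yr⁻¹.
Solving dM/dt = F₁ − kM with M(0) = M₀ gives M(t) = F₁/k + (M₀ − F₁/k)·e^(−kt).
F₁/k = 106.7/0.8198 = 130.16 t; kt = 0.8198 × 0.676 = 0.5542, e^(−kt) = 0.5746.
M(0.676) = 130.16 + (58.53 − 130.16) × 0.5746 = 130.16 − 41.16 = 89.005 t.

89.0 t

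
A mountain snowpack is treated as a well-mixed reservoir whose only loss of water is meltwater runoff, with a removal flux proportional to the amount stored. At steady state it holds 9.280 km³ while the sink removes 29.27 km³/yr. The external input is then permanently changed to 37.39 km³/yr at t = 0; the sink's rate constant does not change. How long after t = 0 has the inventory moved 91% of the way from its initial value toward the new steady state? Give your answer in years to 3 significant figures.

0.763 yr

τ = M₀/F₀ = 9.280/29.27 = 0.3170 yr.
The remaining gap fraction is e^(−t/τ); 91% covered ⇒ e^(−t/τ) = 0.0900.
t = −τ ln(0.0900) = 0.3170 × 2.408 = 0.7634 yr.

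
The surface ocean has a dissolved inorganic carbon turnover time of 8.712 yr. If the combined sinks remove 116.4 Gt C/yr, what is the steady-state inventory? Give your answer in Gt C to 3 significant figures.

τ = M/F ⇒ M = τ × F = 8.712 × 116.4 = 1014 Gt C.

1010 Gt C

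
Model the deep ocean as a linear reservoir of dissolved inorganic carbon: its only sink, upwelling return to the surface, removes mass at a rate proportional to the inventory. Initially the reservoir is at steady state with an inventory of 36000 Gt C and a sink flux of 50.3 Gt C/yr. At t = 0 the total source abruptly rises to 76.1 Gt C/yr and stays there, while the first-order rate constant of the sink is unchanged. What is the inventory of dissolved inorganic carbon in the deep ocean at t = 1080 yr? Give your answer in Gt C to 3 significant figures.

50400 Gt C

Residence time τ = M₀/F₀ = 715.7 yr. The eventual steady state is M_∞ = M₀·(F₁/F₀) = 36000 × 76.1/50.3 = 54465 Gt C.
The anomaly ΔM(t) = M(t) − M_∞ decays as ΔM₀·e^(−t/τ) with ΔM₀ = 36000 − 54465 = −18470 Gt C.
At t = 1080 yr, e^(−t/τ) = e^(−1.509) = 0.2211, so ΔM = −4083 Gt C and M = 54465 − 4083 = 50382 Gt C.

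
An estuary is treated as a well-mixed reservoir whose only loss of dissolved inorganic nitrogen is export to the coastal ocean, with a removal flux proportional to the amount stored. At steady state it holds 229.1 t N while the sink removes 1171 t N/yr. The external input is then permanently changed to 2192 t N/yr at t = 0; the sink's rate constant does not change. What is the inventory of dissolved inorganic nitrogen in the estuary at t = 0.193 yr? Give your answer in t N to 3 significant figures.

354 t N

τ = M₀/F₀ = 229.1/1171 = 0.1956 yr; rate constant k = 1/τ.
New steady state M_∞ = F₁/k = F₁·τ = 2192 × 0.1956 = 428.85 t N.
M(t) = M_∞ + (M₀ − M_∞)·e^(−t/τ); t/τ = 0.193/0.1956 = 0.9865, so e^(−t/τ) = 0.3729.
M(t) = 428.85 − 199.8 × 0.3729 = 354.37 t N.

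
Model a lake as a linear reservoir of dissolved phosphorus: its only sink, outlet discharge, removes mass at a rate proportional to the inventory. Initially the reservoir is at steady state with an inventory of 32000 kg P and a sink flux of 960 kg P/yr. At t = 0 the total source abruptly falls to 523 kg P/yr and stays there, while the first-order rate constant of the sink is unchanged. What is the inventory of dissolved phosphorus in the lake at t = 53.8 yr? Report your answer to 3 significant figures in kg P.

20300 kg P

Residence time τ = M₀/F₀ = 33.33 yr. The eventual steady state is M_∞ = M₀·(F₁/F₀) = 32000 × 523/960 = 17433 kg P.
The anomaly ΔM(t) = M(t) − M_∞ decays as ΔM₀·e^(−t/τ) with ΔM₀ = 32000 − 17433 = 14570 kg P.
At t = 53.8 yr, e^(−t/τ) = e^(−1.614) = 0.1991, so ΔM = 2900 kg P and M = 17433 + 2900 = 20333 kg P.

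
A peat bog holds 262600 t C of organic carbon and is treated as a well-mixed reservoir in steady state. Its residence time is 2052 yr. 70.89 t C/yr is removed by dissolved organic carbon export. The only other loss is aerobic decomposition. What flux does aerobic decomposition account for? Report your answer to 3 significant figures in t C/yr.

Total removal F = M/τ = 262600 / 2052 = 128.0 t C/yr.
Aerobic decomposition = F − (70.89) = 128.0 − 70.89 = 57.08 t C/yr.

57.1 t C/yr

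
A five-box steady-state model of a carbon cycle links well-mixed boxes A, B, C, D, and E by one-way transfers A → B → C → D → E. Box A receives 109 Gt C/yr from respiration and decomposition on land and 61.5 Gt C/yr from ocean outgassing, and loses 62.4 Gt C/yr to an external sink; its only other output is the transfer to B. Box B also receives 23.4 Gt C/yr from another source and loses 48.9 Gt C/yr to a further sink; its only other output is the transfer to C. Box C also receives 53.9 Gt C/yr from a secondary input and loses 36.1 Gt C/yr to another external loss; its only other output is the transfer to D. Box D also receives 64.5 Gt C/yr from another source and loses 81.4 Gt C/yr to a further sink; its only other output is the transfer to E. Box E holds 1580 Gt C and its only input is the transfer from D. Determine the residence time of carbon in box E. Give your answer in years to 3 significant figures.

Box A: F(A→B) = (109 + 61.5) − 62.4 = 108.10 Gt C/yr.
Box B: F(B→C) = (108.10 + 23.4) − 48.9 = 82.600 Gt C/yr.
Box C: F(C→D) = (82.600 + 53.9) − 36.1 = 100.40 Gt C/yr.
Box D: F(D→E) = (100.40 + 64.5) − 81.4 = 83.500 Gt C/yr.
Box E throughput = its input = 83.500 Gt C/yr; τ = 1580 / 83.500 = 18.92 yr.

18.9 yr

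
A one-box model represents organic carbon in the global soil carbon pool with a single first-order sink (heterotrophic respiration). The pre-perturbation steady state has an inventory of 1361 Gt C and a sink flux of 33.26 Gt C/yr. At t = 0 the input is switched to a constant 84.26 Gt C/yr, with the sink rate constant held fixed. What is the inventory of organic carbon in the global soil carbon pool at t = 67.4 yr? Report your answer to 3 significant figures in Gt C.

3050 Gt C

The sink rate constant is k = F₀/M₀ = 33.26/1361 = 0.02444 yr⁻¹.
Solving dM/dt = F₁ − kM with M(0) = M₀ gives M(t) = F₁/k + (M₀ − F₁/k)·e^(−kt).
F₁/k = 84.26/0.02444 = 3447.9 Gt C; kt = 0.02444 × 67.4 = 1.647, e^(−kt) = 0.1926.
M(67.4) = 3447.9 + (1361 − 3447.9) × 0.1926 = 3447.9 − 402.0 = 3046.0 Gt C.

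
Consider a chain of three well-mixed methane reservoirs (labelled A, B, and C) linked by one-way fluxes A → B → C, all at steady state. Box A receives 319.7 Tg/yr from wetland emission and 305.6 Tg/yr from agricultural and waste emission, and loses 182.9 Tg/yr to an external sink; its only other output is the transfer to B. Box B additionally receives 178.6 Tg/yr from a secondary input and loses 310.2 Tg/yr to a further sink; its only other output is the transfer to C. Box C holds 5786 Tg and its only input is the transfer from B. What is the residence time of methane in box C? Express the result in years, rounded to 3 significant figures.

18.6 yr

Box A: F(A→B) = (319.7 + 305.6) − 182.9 = 442.40 Tg/yr.
Box B: F(B→C) = (442.40 + 178.6) − 310.2 = 310.80 Tg/yr.
Box C throughput = its input = 310.80 Tg/yr; τ = 5786 / 310.80 = 18.62 yr.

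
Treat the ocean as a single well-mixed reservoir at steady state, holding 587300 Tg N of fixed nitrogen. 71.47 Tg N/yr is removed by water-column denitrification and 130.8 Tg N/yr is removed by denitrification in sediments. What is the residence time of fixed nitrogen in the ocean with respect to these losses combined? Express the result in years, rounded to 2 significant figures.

2900 yr

Total removal = 71.47 + 130.8 = 202.27 Tg N/yr.
τ = M / ΣF_out = 587300 / 202.27 = 2904 yr.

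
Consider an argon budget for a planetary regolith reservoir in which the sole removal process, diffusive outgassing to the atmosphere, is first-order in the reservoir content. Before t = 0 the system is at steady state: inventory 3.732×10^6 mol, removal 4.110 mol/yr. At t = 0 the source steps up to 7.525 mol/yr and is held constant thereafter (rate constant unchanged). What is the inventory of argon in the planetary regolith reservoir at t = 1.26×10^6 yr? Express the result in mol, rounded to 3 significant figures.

The sink rate constant is k = F₀/M₀ = 4.110/3.732×10^6 = 1.101×10^-6 yr⁻¹.
Solving dM/dt = F₁ − kM with M(0) = M₀ gives M(t) = F₁/k + (M₀ − F₁/k)·e^(−kt).
F₁/k = 7.525/1.101×10^-6 = 6.8329×10^6 mol; kt = 1.101×10^-6 × 1.26×10^6 = 1.388, e^(−kt) = 0.2497.
M(1.26×10^6) = 6.8329×10^6 + (3.732×10^6 − 6.8329×10^6) × 0.2497 = 6.8329×10^6 − 774200 = 6.0587×10^6 mol.

6.06×10^6 mol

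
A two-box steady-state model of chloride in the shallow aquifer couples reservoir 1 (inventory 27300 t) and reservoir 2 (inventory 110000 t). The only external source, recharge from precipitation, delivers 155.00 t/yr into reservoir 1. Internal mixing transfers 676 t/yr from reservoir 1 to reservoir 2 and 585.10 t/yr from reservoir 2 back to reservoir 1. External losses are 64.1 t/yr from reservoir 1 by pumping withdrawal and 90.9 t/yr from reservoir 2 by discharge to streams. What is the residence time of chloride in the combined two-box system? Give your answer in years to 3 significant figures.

886 yr

Treat the two boxes together as one reservoir: the mixing fluxes between them are internal recycling, so τ = ΣM / Σ(external losses).
M_total = 27300 + 110000 = 137300 t.
ΣF_external_out = 64.1 + 90.9 = 155.00 t/yr.
τ = M_total / ΣF_ext = 137300 / 155.00 = 885.8 yr.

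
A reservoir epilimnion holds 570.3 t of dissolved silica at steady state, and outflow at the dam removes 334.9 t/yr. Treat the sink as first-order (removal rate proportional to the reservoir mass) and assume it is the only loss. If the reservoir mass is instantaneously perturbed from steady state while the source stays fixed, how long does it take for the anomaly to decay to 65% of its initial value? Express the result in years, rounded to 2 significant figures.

0.73 yr

For a linear reservoir the anomaly decays as exp(−t/τ) with τ = M/F = 570.3/334.9 = 1.703 yr.
exp(−t/τ) = 0.65 ⇒ t = −τ ln(0.65) = 1.703 × 0.4308 = 0.7336 yr.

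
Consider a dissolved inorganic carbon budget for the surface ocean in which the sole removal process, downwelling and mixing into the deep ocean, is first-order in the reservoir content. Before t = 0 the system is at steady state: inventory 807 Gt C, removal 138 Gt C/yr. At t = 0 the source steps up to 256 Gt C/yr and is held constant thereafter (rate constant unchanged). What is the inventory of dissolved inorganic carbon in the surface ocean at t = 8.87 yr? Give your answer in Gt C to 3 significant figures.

Residence time τ = M₀/F₀ = 5.848 yr. The eventual steady state is M_∞ = M₀·(F₁/F₀) = 807 × 256/138 = 1497.0 Gt C.
The anomaly ΔM(t) = M(t) − M_∞ decays as ΔM₀·e^(−t/τ) with ΔM₀ = 807 − 1497.0 = −690.0 Gt C.
At t = 8.87 yr, e^(−t/τ) = e^(−1.517) = 0.2194, so ΔM = −151.4 Gt C and M = 1497.0 − 151.4 = 1345.6 Gt C.

1350 Gt C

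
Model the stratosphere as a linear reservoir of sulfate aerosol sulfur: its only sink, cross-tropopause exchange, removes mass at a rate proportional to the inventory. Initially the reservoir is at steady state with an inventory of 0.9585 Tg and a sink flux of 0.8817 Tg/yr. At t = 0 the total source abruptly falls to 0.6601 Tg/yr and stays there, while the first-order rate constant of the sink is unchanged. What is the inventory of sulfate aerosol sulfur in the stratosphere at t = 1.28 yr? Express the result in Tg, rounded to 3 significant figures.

The sink rate constant is k = F₀/M₀ = 0.8817/0.9585 = 0.9199 yr⁻¹.
Solving dM/dt = F₁ − kM with M(0) = M₀ gives M(t) = F₁/k + (M₀ − F₁/k)·e^(−kt).
F₁/k = 0.6601/0.9199 = 0.71760 Tg; kt = 0.9199 × 1.28 = 1.177, e^(−kt) = 0.3081.
M(1.28) = 0.71760 + (0.9585 − 0.71760) × 0.3081 = 0.71760 + 0.07421 = 0.79181 Tg.

0.792 Tg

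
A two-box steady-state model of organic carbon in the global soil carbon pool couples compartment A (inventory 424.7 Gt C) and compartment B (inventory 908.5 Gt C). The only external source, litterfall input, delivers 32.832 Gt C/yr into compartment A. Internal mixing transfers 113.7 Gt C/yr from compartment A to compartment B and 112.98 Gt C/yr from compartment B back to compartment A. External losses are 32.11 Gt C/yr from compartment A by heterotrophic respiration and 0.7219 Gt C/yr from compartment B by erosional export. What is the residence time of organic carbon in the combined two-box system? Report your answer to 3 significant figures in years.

40.6 yr

Residence time in the combined system uses the total inventory and the total *external* removal — internal exchanges between the two boxes cancel.
M_total = 424.7 + 908.5 = 1333.2 Gt C.
ΣF_external_out = 32.11 + 0.7219 = 32.832 Gt C/yr.
τ = M_total / ΣF_ext = 1333.2 / 32.832 = 40.61 yr.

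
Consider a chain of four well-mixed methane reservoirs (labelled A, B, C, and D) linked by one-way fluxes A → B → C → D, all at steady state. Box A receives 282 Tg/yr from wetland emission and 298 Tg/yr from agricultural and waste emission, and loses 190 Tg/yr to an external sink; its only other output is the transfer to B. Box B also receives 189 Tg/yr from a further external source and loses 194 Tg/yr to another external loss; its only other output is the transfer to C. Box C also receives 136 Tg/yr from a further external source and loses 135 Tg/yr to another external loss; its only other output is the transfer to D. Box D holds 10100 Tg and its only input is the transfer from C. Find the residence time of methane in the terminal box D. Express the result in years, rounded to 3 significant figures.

Box A: F(A→B) = (282 + 298) − 190 = 390.00 Tg/yr.
Box B: F(B→C) = (390.00 + 189) − 194 = 385.00 Tg/yr.
Box C: F(C→D) = (385.00 + 136) − 135 = 386.00 Tg/yr.
Box D throughput = its input = 386.00 Tg/yr; τ = 10100 / 386.00 = 26.17 yr.

26.2 yr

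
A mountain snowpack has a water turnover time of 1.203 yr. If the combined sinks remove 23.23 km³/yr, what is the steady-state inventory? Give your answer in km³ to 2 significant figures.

28 km³

τ = M/F ⇒ M = τ × F = 1.203 × 23.23 = 27.95 km³.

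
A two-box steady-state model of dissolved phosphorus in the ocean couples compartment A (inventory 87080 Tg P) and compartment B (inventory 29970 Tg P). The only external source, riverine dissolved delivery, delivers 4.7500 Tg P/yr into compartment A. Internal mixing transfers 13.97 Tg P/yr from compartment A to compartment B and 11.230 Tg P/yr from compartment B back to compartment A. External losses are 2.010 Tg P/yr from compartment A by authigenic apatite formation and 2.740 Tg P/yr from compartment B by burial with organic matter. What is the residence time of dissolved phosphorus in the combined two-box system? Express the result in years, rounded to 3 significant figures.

24600 yr

Residence time in the combined system uses the total inventory and the total *external* removal — internal exchanges between the two boxes cancel.
M_total = 87080 + 29970 = 117050 Tg P.
ΣF_external_out = 2.010 + 2.740 = 4.7500 Tg P/yr.
τ = M_total / ΣF_ext = 117050 / 4.7500 = 24640 yr.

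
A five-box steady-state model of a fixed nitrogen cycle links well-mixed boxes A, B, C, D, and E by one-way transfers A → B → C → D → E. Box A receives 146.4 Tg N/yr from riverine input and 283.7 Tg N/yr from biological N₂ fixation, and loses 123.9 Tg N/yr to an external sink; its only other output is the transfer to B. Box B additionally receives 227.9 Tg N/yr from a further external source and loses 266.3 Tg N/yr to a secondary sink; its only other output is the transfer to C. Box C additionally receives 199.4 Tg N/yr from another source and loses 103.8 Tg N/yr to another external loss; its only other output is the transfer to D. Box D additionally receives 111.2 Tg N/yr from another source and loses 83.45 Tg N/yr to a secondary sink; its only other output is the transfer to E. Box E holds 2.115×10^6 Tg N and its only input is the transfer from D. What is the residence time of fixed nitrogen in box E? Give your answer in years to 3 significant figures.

5410 yr

Box A: F(A→B) = (146.4 + 283.7) − 123.9 = 306.20 Tg N/yr.
Box B: F(B→C) = (306.20 + 227.9) − 266.3 = 267.80 Tg N/yr.
Box C: F(C→D) = (267.80 + 199.4) − 103.8 = 363.40 Tg N/yr.
Box D: F(D→E) = (363.40 + 111.2) − 83.45 = 391.15 Tg N/yr.
Box E throughput = its input = 391.15 Tg N/yr; τ = 2.115×10^6 / 391.15 = 5407 yr.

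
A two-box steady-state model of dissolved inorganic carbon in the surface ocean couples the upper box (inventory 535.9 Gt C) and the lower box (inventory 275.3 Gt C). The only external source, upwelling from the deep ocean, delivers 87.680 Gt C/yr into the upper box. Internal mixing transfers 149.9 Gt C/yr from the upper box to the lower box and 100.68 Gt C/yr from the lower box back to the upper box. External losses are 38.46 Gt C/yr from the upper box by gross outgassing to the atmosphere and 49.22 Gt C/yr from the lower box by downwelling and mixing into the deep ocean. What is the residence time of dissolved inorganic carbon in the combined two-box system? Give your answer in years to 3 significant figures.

9.25 yr

Residence time in the combined system uses the total inventory and the total *external* removal — internal exchanges between the two boxes cancel.
M_total = 535.9 + 275.3 = 811.20 Gt C.
ΣF_external_out = 38.46 + 49.22 = 87.680 Gt C/yr.
τ = M_total / ΣF_ext = 811.20 / 87.680 = 9.252 yr.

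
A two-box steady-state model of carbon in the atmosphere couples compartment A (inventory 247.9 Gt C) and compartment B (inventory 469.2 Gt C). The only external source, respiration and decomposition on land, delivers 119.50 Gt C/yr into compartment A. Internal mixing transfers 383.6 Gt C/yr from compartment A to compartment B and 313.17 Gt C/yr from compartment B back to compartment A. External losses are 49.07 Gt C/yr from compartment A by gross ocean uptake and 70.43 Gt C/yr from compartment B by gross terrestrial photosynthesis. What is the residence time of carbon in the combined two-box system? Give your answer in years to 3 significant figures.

6.00 yr

Treat the two boxes together as one reservoir: the mixing fluxes between them are internal recycling, so τ = ΣM / Σ(external losses).
M_total = 247.9 + 469.2 = 717.10 Gt C.
ΣF_external_out = 49.07 + 70.43 = 119.50 Gt C/yr.
τ = M_total / ΣF_ext = 717.10 / 119.50 = 6.001 yr.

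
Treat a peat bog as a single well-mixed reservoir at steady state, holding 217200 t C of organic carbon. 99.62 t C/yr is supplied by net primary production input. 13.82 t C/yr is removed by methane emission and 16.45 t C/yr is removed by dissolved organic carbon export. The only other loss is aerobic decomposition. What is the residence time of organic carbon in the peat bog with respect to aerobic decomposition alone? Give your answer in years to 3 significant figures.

3130 yr

At steady state ΣF_in = ΣF_out.
ΣF_in = 99.620 t C/yr.
Aerobic decomposition flux = ΣF_in − (13.82 + 16.45) = 99.620 − 30.27 = 69.35 t C/yr.
τ = M / F = 217200 / 69.35 = 3132 yr.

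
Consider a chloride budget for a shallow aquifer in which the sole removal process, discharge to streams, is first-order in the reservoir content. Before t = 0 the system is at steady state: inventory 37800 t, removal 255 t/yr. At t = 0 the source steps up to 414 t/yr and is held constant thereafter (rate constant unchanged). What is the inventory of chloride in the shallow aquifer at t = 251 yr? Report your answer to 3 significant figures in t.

Residence time τ = M₀/F₀ = 148.2 yr. The eventual steady state is M_∞ = M₀·(F₁/F₀) = 37800 × 414/255 = 61369 t.
The anomaly ΔM(t) = M(t) − M_∞ decays as ΔM₀·e^(−t/τ) with ΔM₀ = 37800 − 61369 = −23570 t.
At t = 251 yr, e^(−t/τ) = e^(−1.693) = 0.1839, so ΔM = −4335 t and M = 61369 − 4335 = 57035 t.

57000 t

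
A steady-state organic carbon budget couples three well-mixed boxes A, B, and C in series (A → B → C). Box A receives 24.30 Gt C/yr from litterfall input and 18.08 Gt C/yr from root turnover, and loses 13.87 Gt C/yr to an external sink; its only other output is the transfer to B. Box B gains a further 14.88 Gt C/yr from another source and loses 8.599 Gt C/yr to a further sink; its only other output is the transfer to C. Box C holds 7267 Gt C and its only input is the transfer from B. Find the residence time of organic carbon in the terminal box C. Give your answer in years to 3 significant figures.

Box A: F(A→B) = (24.30 + 18.08) − 13.87 = 28.510 Gt C/yr.
Box B: F(B→C) = (28.510 + 14.88) − 8.599 = 34.791 Gt C/yr.
Box C throughput = its input = 34.791 Gt C/yr; τ = 7267 / 34.791 = 208.9 yr.

209 yr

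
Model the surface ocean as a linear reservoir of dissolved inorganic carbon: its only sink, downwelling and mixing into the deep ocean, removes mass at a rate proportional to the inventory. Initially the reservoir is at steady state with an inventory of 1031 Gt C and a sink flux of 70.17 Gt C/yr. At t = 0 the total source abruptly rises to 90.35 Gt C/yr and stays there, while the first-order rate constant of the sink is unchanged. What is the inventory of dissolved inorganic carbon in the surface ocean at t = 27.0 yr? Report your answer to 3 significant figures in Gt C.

τ = M₀/F₀ = 1031/70.17 = 14.69 yr; rate constant k = 1/τ.
New steady state M_∞ = F₁/k = F₁·τ = 90.35 × 14.69 = 1327.5 Gt C.
M(t) = M_∞ + (M₀ − M_∞)·e^(−t/τ); t/τ = 27.0/14.69 = 1.838, so e^(−t/τ) = 0.1592.
M(t) = 1327.5 − 296.5 × 0.1592 = 1280.3 Gt C.

1280 Gt C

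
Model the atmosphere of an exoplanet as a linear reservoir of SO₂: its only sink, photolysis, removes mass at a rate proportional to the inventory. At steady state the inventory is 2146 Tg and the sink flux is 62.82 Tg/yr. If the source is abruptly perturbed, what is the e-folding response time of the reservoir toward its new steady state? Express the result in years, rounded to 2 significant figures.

For a linear reservoir the response time equals the residence time τ = M/F.
τ = 2146 / 62.82 = 34.16 yr.

34 yr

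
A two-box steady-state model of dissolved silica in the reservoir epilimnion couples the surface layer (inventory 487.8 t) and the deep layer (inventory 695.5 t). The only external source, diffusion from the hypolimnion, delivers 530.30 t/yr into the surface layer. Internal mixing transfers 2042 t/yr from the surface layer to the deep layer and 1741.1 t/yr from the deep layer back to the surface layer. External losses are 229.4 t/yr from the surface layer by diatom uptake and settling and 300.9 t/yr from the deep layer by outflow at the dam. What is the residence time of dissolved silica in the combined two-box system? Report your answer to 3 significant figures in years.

2.23 yr

For the system as a whole, the A↔B exchange is internal and contributes nothing to the throughput; only the external sinks remove mass.
M_total = 487.8 + 695.5 = 1183.3 t.
ΣF_external_out = 229.4 + 300.9 = 530.30 t/yr.
τ = M_total / ΣF_ext = 1183.3 / 530.30 = 2.231 yr.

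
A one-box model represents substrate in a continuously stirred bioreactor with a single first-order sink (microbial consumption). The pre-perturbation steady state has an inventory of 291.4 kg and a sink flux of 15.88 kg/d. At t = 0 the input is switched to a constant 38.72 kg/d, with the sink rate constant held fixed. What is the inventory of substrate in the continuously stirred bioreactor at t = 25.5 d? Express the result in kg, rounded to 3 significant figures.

606 kg

τ = M₀/F₀ = 291.4/15.88 = 18.35 d; rate constant k = 1/τ.
New steady state M_∞ = F₁/k = F₁·τ = 38.72 × 18.35 = 710.52 kg.
M(t) = M_∞ + (M₀ − M_∞)·e^(−t/τ); t/τ = 25.5/18.35 = 1.390, so e^(−t/τ) = 0.2492.
M(t) = 710.52 − 419.1 × 0.2492 = 606.09 kg.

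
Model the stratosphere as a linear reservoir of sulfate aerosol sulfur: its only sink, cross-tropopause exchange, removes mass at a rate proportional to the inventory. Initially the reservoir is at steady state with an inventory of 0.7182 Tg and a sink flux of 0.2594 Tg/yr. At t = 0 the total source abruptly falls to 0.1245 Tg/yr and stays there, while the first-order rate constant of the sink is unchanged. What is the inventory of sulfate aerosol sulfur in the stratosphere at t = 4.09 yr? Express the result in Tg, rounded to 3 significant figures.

The sink rate constant is k = F₀/M₀ = 0.2594/0.7182 = 0.3612 yr⁻¹.
Solving dM/dt = F₁ − kM with M(0) = M₀ gives M(t) = F₁/k + (M₀ − F₁/k)·e^(−kt).
F₁/k = 0.1245/0.3612 = 0.34470 Tg; kt = 0.3612 × 4.09 = 1.477, e^(−kt) = 0.2283.
M(4.09) = 0.34470 + (0.7182 − 0.34470) × 0.2283 = 0.34470 + 0.08526 = 0.42996 Tg.

0.430 Tg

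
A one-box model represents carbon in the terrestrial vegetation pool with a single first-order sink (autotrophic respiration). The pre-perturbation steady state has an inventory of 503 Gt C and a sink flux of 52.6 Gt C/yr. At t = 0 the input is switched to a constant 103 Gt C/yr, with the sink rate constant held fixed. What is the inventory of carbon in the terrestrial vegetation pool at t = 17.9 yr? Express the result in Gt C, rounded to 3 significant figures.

τ = M₀/F₀ = 503/52.6 = 9.563 yr; rate constant k = 1/τ.
New steady state M_∞ = F₁/k = F₁·τ = 103 × 9.563 = 984.96 Gt C.
M(t) = M_∞ + (M₀ − M_∞)·e^(−t/τ); t/τ = 17.9/9.563 = 1.872, so e^(−t/τ) = 0.1538.
M(t) = 984.96 − 482.0 × 0.1538 = 910.82 Gt C.

911 Gt C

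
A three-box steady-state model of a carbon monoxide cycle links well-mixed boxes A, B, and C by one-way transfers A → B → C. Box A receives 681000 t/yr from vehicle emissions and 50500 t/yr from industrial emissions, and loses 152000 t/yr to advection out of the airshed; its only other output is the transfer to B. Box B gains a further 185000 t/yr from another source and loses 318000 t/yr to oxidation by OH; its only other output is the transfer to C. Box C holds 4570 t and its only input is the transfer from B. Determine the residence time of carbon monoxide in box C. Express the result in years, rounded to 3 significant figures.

Box A: F(A→B) = (681000 + 50500) − 152000 = 579500 t/yr.
Box B: F(B→C) = (579500 + 185000) − 318000 = 446500 t/yr.
Box C throughput = its input = 446500 t/yr; τ = 4570 / 446500 = 0.01024 yr.

0.0102 yr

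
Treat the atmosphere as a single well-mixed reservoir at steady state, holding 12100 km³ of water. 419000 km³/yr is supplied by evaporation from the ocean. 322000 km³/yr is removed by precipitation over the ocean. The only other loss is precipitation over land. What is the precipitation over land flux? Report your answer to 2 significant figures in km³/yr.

At steady state ΣF_in = ΣF_out.
ΣF_in = 419000 km³/yr.
Precipitation over land flux = ΣF_in − (322000) = 419000 − 322000 = 97000 km³/yr.

97000 km³/yr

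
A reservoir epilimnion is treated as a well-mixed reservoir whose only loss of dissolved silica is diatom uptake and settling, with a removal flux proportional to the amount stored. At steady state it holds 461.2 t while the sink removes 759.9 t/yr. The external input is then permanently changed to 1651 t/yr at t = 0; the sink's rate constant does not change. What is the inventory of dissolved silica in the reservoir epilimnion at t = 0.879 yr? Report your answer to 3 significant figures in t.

τ = M₀/F₀ = 461.2/759.9 = 0.6069 yr; rate constant k = 1/τ.
New steady state M_∞ = F₁/k = F₁·τ = 1651 × 0.6069 = 1002.0 t.
M(t) = M_∞ + (M₀ − M_∞)·e^(−t/τ); t/τ = 0.879/0.6069 = 1.448, so e^(−t/τ) = 0.2350.
M(t) = 1002.0 − 540.8 × 0.2350 = 874.95 t.

875 t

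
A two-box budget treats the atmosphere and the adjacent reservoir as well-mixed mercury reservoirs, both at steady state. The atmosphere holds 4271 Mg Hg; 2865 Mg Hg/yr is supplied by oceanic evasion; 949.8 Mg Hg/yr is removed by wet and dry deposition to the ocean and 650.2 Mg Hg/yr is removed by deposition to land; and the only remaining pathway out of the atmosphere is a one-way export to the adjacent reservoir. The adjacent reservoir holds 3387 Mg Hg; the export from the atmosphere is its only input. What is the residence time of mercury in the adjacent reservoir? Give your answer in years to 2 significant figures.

2.7 yr

Balance the atmosphere: ΣF_in = 2865.0 Mg Hg/yr.
Export to the adjacent reservoir = ΣF_in − (949.8 + 650.2) = 1265.0 Mg Hg/yr.
At steady state the output of the adjacent reservoir equals its input, 1265.0 Mg Hg/yr.
τ = M / F = 3387 / 1265.0 = 2.677 yr.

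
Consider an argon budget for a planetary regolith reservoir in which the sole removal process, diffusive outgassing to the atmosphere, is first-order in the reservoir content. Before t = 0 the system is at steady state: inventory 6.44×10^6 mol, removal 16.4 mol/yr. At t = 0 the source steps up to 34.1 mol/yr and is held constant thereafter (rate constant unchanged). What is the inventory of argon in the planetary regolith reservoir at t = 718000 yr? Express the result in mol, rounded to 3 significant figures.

τ = M₀/F₀ = 6.44×10^6/16.4 = 392700 yr; rate constant k = 1/τ.
New steady state M_∞ = F₁/k = F₁·τ = 34.1 × 392700 = 1.3390×10^7 mol.
M(t) = M_∞ + (M₀ − M_∞)·e^(−t/τ); t/τ = 718000/392700 = 1.828, so e^(−t/τ) = 0.1607.
M(t) = 1.3390×10^7 − 6.950×10^6 × 0.1607 = 1.2274×10^7 mol.

1.23×10^7 mol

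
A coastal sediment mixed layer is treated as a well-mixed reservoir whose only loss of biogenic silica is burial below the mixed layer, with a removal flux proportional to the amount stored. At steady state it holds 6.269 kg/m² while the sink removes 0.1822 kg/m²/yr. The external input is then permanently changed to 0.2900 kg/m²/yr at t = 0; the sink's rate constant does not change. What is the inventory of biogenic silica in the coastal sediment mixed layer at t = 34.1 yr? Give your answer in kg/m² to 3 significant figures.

Residence time τ = M₀/F₀ = 34.41 yr. The eventual steady state is M_∞ = M₀·(F₁/F₀) = 6.269 × 0.2900/0.1822 = 9.9781 kg/m².
The anomaly ΔM(t) = M(t) − M_∞ decays as ΔM₀·e^(−t/τ) with ΔM₀ = 6.269 − 9.9781 = −3.709 kg/m².
At t = 34.1 yr, e^(−t/τ) = e^(−0.9911) = 0.3712, so ΔM = −1.377 kg/m² and M = 9.9781 − 1.377 = 8.6014 kg/m².

8.60 kg/m²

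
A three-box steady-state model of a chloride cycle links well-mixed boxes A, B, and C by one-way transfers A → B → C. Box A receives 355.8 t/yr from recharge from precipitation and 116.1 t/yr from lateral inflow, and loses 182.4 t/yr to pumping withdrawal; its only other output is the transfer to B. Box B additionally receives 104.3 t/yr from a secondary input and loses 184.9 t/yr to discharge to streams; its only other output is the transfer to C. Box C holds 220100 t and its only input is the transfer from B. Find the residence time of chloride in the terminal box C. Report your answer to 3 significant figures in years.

Box A: F(A→B) = (355.8 + 116.1) − 182.4 = 289.50 t/yr.
Box B: F(B→C) = (289.50 + 104.3) − 184.9 = 208.90 t/yr.
Box C throughput = its input = 208.90 t/yr; τ = 220100 / 208.90 = 1054 yr.

1050 yr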